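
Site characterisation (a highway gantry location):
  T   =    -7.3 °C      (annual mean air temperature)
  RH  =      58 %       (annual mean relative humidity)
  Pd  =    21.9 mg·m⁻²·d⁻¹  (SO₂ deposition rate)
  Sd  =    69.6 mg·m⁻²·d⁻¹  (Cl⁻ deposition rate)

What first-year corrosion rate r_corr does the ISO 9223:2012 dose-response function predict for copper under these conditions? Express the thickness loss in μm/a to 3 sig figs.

copper: f(T) = +0.126·(T−10) [T≤10 °C] = -2.1798
  SO₂ term: 0.0053·21.9^0.26·exp(0.059·58-2.1798) = 0.04095
  Cl⁻ term: 0.01025·69.6^0.27·exp(0.036·58+0.049·-7.3) = 0.1818
  r_corr = 0.04095 + 0.1818 = 0.2228 μm/a

r_corr = 0.223 μm/a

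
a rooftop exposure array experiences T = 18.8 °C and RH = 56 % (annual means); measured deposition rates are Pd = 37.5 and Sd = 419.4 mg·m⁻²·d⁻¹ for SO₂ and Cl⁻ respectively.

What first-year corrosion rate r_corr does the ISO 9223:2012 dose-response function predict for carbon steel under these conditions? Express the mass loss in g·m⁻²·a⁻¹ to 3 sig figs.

carbon steel: temperature factor f = -0.054·(8.8) = -0.4752
  SO₂ term: 1.77·37.5^0.52·exp(0.02·56-0.4752) = 22.21
  Sd branch = 0.102·Sd^0.62·e^(0.033·RH+0.04·T) = 58.05 μm/a
  sum: 22.21 + 58.05 → r_corr = 80.26 μm/a
Convert to mass loss: 80.26 μm/a × 7.85 g/cm³ = 630 g·m⁻²·a⁻¹

r_corr = 630 g·m⁻²·a⁻¹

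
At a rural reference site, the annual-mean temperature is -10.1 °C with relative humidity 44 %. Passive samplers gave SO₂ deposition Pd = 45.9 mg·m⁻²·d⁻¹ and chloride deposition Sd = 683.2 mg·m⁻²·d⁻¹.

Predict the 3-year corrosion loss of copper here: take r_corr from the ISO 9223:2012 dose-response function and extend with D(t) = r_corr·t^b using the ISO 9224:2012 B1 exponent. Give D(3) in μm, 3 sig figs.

D(3) = 0.401 μm

copper: f(T) = +0.126·(T−10) [T≤10 °C] = -2.5326
  Pd branch = 0.0053·Pd^0.26·e^(0.059·RH+f) = 0.01527 μm/a
  Sd branch = 0.01025·Sd^0.27·e^(0.036·RH+0.049·T) = 0.1774 μm/a
  r_corr = 0.01527 + 0.1774 = 0.1927 μm/a
ISO 9224: D(t) = r_corr · t^b with b = 0.667 (copper, B1)
  D(3) = 0.1927 × 3^0.667 = 0.1927 × 2.081 = 0.401 μm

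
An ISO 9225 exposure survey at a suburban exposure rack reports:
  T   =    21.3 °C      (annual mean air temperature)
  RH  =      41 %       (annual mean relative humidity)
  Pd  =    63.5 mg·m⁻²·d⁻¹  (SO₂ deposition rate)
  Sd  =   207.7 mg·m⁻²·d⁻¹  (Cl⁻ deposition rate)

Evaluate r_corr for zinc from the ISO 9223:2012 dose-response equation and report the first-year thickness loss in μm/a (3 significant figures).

zinc: temperature factor f = -0.071·(11.3) = -0.8023
  SO₂ term: 0.0129·63.5^0.44·exp(0.046·41-0.8023) = 0.2368
  Sd branch = 0.0175·Sd^0.57·e^(0.008·RH+0.085·T) = 3.11 μm/a
  sum: 0.2368 + 3.11 → r_corr = 3.347 μm/a

r_corr = 3.35 μm/a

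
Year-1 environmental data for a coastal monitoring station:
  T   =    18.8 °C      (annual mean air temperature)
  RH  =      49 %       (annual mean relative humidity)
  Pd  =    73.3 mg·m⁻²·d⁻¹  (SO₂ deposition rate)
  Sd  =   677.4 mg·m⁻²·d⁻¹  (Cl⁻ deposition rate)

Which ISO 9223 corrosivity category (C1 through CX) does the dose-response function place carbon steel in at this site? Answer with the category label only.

C5

carbon steel: f(T) = -0.054·(T−10) [T>10 °C] = -0.4752
  SO₂ term: 1.77·73.3^0.52·exp(0.02·49-0.4752) = 27.36
  Sd branch = 0.102·Sd^0.62·e^(0.033·RH+0.04·T) = 62.03 μm/a
  r_corr = 27.36 + 62.03 = 89.38 μm/a
89.4 μm/a falls in (80, 200] for carbon steel → category C5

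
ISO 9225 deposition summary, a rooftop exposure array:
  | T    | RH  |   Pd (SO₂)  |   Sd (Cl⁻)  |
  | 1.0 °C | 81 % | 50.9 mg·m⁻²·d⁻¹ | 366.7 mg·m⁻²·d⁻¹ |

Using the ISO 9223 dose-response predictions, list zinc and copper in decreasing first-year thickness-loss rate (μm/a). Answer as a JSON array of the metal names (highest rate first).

["zinc", "copper"]

zinc: f(T) = +0.038·(T−10) [T≤10 °C] = -0.3420
  sulphur-dioxide contribution → 2.144 μm/a
  chloride contribution → 1.054 μm/a
  ⇒ r_corr(zinc) = 3.198 μm/a
copper: f(T) = +0.126·(T−10) [T≤10 °C] = -1.1340
  sulphur-dioxide contribution → 0.5637 μm/a
  chloride contribution → 0.979 μm/a
  total first-year rate 1.543 μm/a
Ordering by μm/a: zinc (3.2) > copper (1.54)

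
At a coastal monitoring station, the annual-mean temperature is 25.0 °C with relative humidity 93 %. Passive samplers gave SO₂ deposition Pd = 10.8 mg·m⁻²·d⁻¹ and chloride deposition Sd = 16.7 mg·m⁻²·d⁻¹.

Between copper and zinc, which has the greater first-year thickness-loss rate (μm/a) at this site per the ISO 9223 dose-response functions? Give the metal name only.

copper: T>10 °C ⇒ hinge -0.080·(25.0−10) = -1.2000
  Pd branch = 0.0053·Pd^0.26·e^(0.059·RH+f) = 0.7158 μm/a
  Cl⁻ term: 0.01025·16.7^0.27·exp(0.036·93+0.049·25.0) = 2.123
  r_corr = 0.7158 + 2.123 = 2.838 μm/a
zinc: f(T) = -0.071·(T−10) [T>10 °C] = -1.0650
  SO₂ term: 0.0129·10.8^0.44·exp(0.046·93-1.0650) = 0.9134
  Sd branch = 0.0175·Sd^0.57·e^(0.008·RH+0.085·T) = 1.535 μm/a
  r_corr = 0.9134 + 1.535 = 2.448 μm/a
Ordering by μm/a: copper (2.84) > zinc (2.45)

copper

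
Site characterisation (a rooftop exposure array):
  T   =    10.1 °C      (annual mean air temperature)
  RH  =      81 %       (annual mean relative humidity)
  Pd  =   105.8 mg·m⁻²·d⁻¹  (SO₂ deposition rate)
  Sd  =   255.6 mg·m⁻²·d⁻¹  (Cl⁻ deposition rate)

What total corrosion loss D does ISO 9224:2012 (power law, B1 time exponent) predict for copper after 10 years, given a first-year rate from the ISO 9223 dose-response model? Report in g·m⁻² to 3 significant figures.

copper: T>10 °C ⇒ hinge -0.080·(10.1−10) = -0.0080
  SO₂ term: 0.0053·105.8^0.26·exp(0.059·81-0.0080) = 2.102
  Cl⁻ term: 0.01025·255.6^0.27·exp(0.036·81+0.049·10.1) = 1.387
  sum: 2.102 + 1.387 → r_corr = 3.489 μm/a
ISO 9224: D(t) = r_corr · t^b with b = 0.667 (copper, B1)
  D(10) = 3.489 × 10^0.667 = 3.489 × 4.645 = 16.21 μm
  Mass loss = 16.21 μm × 8.96 g/cm³ = 145.2 g·m⁻²

D(10) = 145 g·m⁻²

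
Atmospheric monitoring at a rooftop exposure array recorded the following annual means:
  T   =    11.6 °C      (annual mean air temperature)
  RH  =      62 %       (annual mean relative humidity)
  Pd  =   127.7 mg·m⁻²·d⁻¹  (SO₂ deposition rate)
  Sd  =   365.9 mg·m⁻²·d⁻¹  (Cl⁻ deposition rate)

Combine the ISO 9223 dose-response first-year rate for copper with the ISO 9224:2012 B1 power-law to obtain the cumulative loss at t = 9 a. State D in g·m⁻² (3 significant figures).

D(9) = 57.0 g·m⁻²

copper: temperature factor f = -0.080·(1.6) = -0.1280
  sulphur-dioxide contribution → 0.6382 μm/a
  chloride contribution → 0.8299 μm/a
  total first-year rate 1.468 μm/a
ISO 9224: D(t) = r_corr · t^b with b = 0.667 (copper, B1)
  D(9) = 1.468 × 9^0.667 = 1.468 × 4.33 = 6.357 μm
  Mass loss = 6.357 μm × 8.96 g/cm³ = 56.96 g·m⁻²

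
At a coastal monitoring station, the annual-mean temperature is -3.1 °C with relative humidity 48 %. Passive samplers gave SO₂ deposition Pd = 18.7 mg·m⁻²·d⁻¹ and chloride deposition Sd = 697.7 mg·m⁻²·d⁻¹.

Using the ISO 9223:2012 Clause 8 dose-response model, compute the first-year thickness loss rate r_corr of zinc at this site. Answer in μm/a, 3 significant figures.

zinc: f(T) = +0.038·(T−10) [T≤10 °C] = -0.4978
  SO₂ term: 0.0129·18.7^0.44·exp(0.046·48-0.4978) = 0.2588
  Sd branch = 0.0175·Sd^0.57·e^(0.008·RH+0.085·T) = 0.8246 μm/a
  sum: 0.2588 + 0.8246 → r_corr = 1.083 μm/a

r_corr = 1.08 μm/a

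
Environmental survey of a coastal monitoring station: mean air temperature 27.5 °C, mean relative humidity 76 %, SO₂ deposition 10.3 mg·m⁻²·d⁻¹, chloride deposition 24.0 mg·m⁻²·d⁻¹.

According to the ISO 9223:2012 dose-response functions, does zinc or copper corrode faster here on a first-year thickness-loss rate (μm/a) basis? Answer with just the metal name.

zinc: temperature factor f = -0.071·(17.5) = -1.2425
  SO₂ term: 0.0129·10.3^0.44·exp(0.046·76-1.2425) = 0.3427
  Cl⁻ term: 0.0175·24.0^0.57·exp(0.008·76+0.085·27.5) = 2.037
  sum: 0.3427 + 2.037 → r_corr = 2.38 μm/a
copper: T>10 °C ⇒ hinge -0.080·(27.5−10) = -1.4000
  SO₂ term: 0.0053·10.3^0.26·exp(0.059·76-1.4000) = 0.2123
  Sd branch = 0.01025·Sd^0.27·e^(0.036·RH+0.049·T) = 1.435 μm/a
  sum: 0.2123 + 1.435 → r_corr = 1.647 μm/a
Ordering by μm/a: zinc (2.38) > copper (1.65)

zinc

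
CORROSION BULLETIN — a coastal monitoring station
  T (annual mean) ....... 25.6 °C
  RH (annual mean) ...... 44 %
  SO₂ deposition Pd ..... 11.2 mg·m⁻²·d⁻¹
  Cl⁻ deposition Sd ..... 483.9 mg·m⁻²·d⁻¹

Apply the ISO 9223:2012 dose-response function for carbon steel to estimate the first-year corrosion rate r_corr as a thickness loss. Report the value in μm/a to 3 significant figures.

r_corr = 62.5 μm/a

carbon steel: T>10 °C ⇒ hinge -0.054·(25.6−10) = -0.8424
  sulphur-dioxide contribution → 6.455 μm/a
  chloride contribution → 56.04 μm/a
  ⇒ r_corr(carbon steel) = 62.49 μm/a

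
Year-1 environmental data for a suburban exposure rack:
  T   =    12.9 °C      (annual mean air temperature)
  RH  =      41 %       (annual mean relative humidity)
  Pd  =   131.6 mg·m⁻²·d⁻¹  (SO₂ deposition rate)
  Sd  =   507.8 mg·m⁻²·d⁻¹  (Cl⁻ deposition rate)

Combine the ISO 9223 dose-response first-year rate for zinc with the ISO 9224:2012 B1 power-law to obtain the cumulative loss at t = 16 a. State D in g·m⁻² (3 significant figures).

D(16) = 213 g·m⁻²

zinc: temperature factor f = -0.071·(2.9) = -0.2059
  SO₂ term: 0.0129·131.6^0.44·exp(0.046·41-0.2059) = 0.5925
  Cl⁻ term: 0.0175·507.8^0.57·exp(0.008·41+0.085·12.9) = 2.535
  sum: 0.5925 + 2.535 → r_corr = 3.127 μm/a
Long-term exponent b (ISO 9224 Table 2, B1) = 0.813
  D(16) = 3.127 × 16^0.813 = 3.127 × 9.527 = 29.79 μm
  Mass loss = 29.79 μm × 7.14 g/cm³ = 212.7 g·m⁻²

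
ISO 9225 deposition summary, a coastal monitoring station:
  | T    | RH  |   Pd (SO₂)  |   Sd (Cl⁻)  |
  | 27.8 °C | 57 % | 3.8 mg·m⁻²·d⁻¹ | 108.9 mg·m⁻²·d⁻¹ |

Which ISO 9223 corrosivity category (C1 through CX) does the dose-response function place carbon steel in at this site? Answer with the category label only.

C3

carbon steel: T>10 °C ⇒ hinge -0.054·(27.8−10) = -0.9612
  SO₂ term: 1.77·3.8^0.52·exp(0.02·57-0.9612) = 4.238
  Cl⁻ term: 0.102·108.9^0.62·exp(0.033·57+0.04·27.8) = 37.27
  sum: 4.238 + 37.27 → r_corr = 41.51 μm/a
ISO 9223 Table 2 (carbon steel): 25 < 41.5 ≤ 50 μm/a ⇒ C3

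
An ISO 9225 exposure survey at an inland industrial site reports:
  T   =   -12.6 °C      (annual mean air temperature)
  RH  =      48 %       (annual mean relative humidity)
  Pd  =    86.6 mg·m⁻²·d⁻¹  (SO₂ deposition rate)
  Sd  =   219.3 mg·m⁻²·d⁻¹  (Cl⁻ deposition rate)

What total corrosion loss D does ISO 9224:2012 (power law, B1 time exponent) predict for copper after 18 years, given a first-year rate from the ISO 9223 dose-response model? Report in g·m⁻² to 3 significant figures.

copper: T≤10 °C ⇒ hinge +0.126·(-12.6−10) = -2.8476
  sulphur-dioxide contribution → 0.01664 μm/a
  chloride contribution → 0.1334 μm/a
  total first-year rate 0.15 μm/a
ISO 9224: D(t) = r_corr · t^b with b = 0.667 (copper, B1)
  D(18) = 0.15 × 18^0.667 = 0.15 × 6.875 = 1.031 μm
  Mass loss = 1.031 μm × 8.96 g/cm³ = 9.242 g·m⁻²

D(18) = 9.24 g·m⁻²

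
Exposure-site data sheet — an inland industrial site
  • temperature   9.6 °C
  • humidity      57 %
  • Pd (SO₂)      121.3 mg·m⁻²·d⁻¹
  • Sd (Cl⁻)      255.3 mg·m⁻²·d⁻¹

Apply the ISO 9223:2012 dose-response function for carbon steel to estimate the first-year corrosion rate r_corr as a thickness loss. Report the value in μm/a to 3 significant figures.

carbon steel: temperature factor f = +0.150·(-0.4) = -0.0600
  sulphur-dioxide contribution → 63.19 μm/a
  chloride contribution → 30.52 μm/a
  total first-year rate 93.71 μm/a

r_corr = 93.7 μm/a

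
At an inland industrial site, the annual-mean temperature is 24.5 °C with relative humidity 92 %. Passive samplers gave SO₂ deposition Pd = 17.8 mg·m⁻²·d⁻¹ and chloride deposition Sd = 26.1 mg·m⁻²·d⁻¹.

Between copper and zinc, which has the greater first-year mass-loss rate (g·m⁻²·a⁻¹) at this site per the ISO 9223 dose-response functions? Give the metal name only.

copper: T>10 °C ⇒ hinge -0.080·(24.5−10) = -1.1600
  Pd branch = 0.0053·Pd^0.26·e^(0.059·RH+f) = 0.7997 μm/a
  Sd branch = 0.01025·Sd^0.27·e^(0.036·RH+0.049·T) = 2.254 μm/a
  r_corr = 0.7997 + 2.254 = 3.054 μm/a
  mass loss = 3.054 μm/a × 8.96 g/cm³ = 27.36 g·m⁻²·a⁻¹
zinc: T>10 °C ⇒ hinge -0.071·(24.5−10) = -1.0295
  SO₂ term: 0.0129·17.8^0.44·exp(0.046·92-1.0295) = 1.126
  Cl⁻ term: 0.0175·26.1^0.57·exp(0.008·92+0.085·24.5) = 1.882
  r_corr = 1.126 + 1.882 = 3.008 μm/a
  mass loss = 3.008 μm/a × 7.14 g/cm³ = 21.48 g·m⁻²·a⁻¹
Ordering by g·m⁻²·a⁻¹: copper (27.4) > zinc (21.5)

copper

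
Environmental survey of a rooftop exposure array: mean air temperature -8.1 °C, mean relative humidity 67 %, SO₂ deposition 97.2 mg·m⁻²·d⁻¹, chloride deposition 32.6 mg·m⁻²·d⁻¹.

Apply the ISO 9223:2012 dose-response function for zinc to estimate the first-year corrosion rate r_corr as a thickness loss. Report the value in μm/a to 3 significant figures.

r_corr = 1.17 μm/a

zinc: temperature factor f = +0.038·(-18.1) = -0.6878
  sulphur-dioxide contribution → 1.059 μm/a
  chloride contribution → 0.1095 μm/a
  ⇒ r_corr(zinc) = 1.169 μm/a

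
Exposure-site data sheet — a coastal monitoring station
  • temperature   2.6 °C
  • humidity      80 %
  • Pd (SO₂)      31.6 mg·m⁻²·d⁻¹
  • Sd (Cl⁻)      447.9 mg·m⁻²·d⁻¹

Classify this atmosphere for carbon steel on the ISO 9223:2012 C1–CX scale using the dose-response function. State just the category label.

C5

carbon steel: T≤10 °C ⇒ hinge +0.150·(2.6−10) = -1.1100
  SO₂ term: 1.77·31.6^0.52·exp(0.02·80-1.1100) = 17.4
  Sd branch = 0.102·Sd^0.62·e^(0.033·RH+0.04·T) = 69.83 μm/a
  r_corr = 17.4 + 69.83 = 87.23 μm/a
87.2 μm/a falls in (80, 200] for carbon steel → category C5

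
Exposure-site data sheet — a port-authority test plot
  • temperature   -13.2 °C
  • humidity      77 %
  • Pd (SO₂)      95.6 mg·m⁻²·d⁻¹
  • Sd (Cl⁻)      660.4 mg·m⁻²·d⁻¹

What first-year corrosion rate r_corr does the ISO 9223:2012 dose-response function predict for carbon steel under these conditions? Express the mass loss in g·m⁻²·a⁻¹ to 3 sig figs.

r_corr = 357 g·m⁻²·a⁻¹

carbon steel: T≤10 °C ⇒ hinge +0.150·(-13.2−10) = -3.4800
  SO₂ term: 1.77·95.6^0.52·exp(0.02·77-3.4800) = 2.724
  Cl⁻ term: 0.102·660.4^0.62·exp(0.033·77+0.04·-13.2) = 42.77
  r_corr = 2.724 + 42.77 = 45.49 μm/a
Convert to mass loss: 45.49 μm/a × 7.85 g/cm³ = 357.1 g·m⁻²·a⁻¹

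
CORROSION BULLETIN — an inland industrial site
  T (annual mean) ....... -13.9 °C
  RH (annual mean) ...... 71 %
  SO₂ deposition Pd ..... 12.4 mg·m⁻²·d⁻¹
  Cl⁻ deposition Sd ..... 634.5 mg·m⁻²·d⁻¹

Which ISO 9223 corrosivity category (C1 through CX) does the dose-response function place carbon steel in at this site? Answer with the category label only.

C3

carbon steel: T≤10 °C ⇒ hinge +0.150·(-13.9−10) = -3.5850
  sulphur-dioxide contribution → 0.7522 μm/a
  chloride contribution → 33.28 μm/a
  ⇒ r_corr(carbon steel) = 34.03 μm/a
Category bounds: 25…50 μm/a bracket r_corr ⇒ C3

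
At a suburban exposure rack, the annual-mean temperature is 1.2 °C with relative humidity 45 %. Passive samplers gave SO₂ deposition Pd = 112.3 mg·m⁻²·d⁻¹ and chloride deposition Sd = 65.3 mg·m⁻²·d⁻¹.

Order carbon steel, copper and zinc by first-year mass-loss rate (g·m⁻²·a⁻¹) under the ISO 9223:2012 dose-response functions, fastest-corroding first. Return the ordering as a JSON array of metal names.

["carbon steel", "zinc", "copper"]

carbon steel: temperature factor f = +0.150·(-8.8) = -1.3200
  sulphur-dioxide contribution → 13.54 μm/a
  chloride contribution → 6.304 μm/a
  ⇒ r_corr(carbon steel) = 19.85 μm/a
  mass loss = 19.85 μm/a × 7.85 g/cm³ = 155.8 g·m⁻²·a⁻¹
copper: T≤10 °C ⇒ hinge +0.126·(1.2−10) = -1.1088
  sulphur-dioxide contribution → 0.08489 μm/a
  chloride contribution → 0.1698 μm/a
  total first-year rate 0.2547 μm/a
  mass loss = 0.2547 μm/a × 8.96 g/cm³ = 2.282 g·m⁻²·a⁻¹
zinc: temperature factor f = +0.038·(-8.8) = -0.3344
  sulphur-dioxide contribution → 0.5841 μm/a
  chloride contribution → 0.3007 μm/a
  ⇒ r_corr(zinc) = 0.8849 μm/a
  mass loss = 0.8849 μm/a × 7.14 g/cm³ = 6.318 g·m⁻²·a⁻¹
Ordering by g·m⁻²·a⁻¹: carbon steel (156) > zinc (6.32) > copper (2.28)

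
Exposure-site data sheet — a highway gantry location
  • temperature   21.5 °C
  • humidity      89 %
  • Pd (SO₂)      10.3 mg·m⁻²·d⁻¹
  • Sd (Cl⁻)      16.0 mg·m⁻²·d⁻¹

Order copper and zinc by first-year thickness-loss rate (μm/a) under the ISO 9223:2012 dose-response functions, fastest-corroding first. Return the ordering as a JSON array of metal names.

["copper", "zinc"]

copper: f(T) = -0.080·(T−10) [T>10 °C] = -0.9200
  sulphur-dioxide contribution → 0.7388 μm/a
  chloride contribution → 1.531 μm/a
  ⇒ r_corr(copper) = 2.269 μm/a
zinc: temperature factor f = -0.071·(11.5) = -0.8165
  sulphur-dioxide contribution → 0.9542 μm/a
  chloride contribution → 1.077 μm/a
  ⇒ r_corr(zinc) = 2.031 μm/a
Ordering by μm/a: copper (2.27) > zinc (2.03)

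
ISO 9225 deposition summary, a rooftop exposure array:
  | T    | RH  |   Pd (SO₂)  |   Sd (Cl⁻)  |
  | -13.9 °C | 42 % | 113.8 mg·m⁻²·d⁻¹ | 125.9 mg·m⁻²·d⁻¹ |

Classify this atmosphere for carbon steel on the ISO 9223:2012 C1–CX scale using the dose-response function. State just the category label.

carbon steel: f(T) = +0.150·(T−10) [T≤10 °C] = -3.5850
  SO₂ term: 1.77·113.8^0.52·exp(0.02·42-3.5850) = 1.334
  Sd branch = 0.102·Sd^0.62·e^(0.033·RH+0.04·T) = 4.689 μm/a
  sum: 1.334 + 4.689 → r_corr = 6.023 μm/a
Category bounds: 1.3…25 μm/a bracket r_corr ⇒ C2

C2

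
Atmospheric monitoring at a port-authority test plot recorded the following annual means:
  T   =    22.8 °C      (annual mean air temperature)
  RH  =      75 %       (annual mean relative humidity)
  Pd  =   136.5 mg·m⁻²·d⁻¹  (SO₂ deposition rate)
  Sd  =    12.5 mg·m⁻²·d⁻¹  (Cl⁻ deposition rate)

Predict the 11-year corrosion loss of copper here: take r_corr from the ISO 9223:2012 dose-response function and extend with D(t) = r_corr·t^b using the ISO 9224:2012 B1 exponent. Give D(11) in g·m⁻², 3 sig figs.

copper: T>10 °C ⇒ hinge -0.080·(22.8−10) = -1.0240
  SO₂ term: 0.0053·136.5^0.26·exp(0.059·75-1.0240) = 0.5707
  Cl⁻ term: 0.01025·12.5^0.27·exp(0.036·75+0.049·22.8) = 0.9219
  sum: 0.5707 + 0.9219 → r_corr = 1.493 μm/a
Long-term exponent b (ISO 9224 Table 2, B1) = 0.667
  D(11) = 1.493 × 11^0.667 = 1.493 × 4.95 = 7.389 μm
  Mass loss = 7.389 μm × 8.96 g/cm³ = 66.2 g·m⁻²

D(11) = 66.2 g·m⁻²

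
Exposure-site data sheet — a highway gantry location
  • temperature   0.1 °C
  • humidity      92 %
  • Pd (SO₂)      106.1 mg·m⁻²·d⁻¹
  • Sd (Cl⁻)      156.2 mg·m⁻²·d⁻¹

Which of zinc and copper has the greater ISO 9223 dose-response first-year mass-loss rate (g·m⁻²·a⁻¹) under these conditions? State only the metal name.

zinc

zinc: T≤10 °C ⇒ hinge +0.038·(0.1−10) = -0.3762
  sulphur-dioxide contribution → 4.747 μm/a
  chloride contribution → 0.6558 μm/a
  ⇒ r_corr(zinc) = 5.403 μm/a
  mass loss = 5.403 μm/a × 7.14 g/cm³ = 38.58 g·m⁻²·a⁻¹
copper: f(T) = +0.126·(T−10) [T≤10 °C] = -1.2474
  sulphur-dioxide contribution → 1.166 μm/a
  chloride contribution → 1.105 μm/a
  total first-year rate 2.271 μm/a
  mass loss = 2.271 μm/a × 8.96 g/cm³ = 20.35 g·m⁻²·a⁻¹
Ordering by g·m⁻²·a⁻¹: zinc (38.6) > copper (20.3)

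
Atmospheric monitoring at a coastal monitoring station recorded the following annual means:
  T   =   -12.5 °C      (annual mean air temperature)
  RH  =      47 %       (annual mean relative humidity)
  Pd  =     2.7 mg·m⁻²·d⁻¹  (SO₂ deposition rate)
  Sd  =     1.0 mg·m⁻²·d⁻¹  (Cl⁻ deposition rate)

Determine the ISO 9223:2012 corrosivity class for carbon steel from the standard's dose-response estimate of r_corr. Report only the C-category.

C1

carbon steel: T≤10 °C ⇒ hinge +0.150·(-12.5−10) = -3.3750
  Pd branch = 1.77·Pd^0.52·e^(0.02·RH+f) = 0.2599 μm/a
  Cl⁻ term: 0.102·1.0^0.62·exp(0.033·47+0.04·-12.5) = 0.2918
  sum: 0.2599 + 0.2918 → r_corr = 0.5517 μm/a
ISO 9223 Table 2 (carbon steel): 0 < 0.552 ≤ 1.3 μm/a ⇒ C1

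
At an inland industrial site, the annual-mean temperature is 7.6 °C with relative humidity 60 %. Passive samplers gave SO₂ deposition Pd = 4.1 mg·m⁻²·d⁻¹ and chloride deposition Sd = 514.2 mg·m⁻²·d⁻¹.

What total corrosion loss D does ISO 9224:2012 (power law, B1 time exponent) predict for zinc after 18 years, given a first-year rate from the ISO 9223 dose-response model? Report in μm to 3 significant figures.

zinc: f(T) = +0.038·(T−10) [T≤10 °C] = -0.0912
  SO₂ term: 0.0129·4.1^0.44·exp(0.046·60-0.0912) = 0.3461
  Cl⁻ term: 0.0175·514.2^0.57·exp(0.008·60+0.085·7.6) = 1.894
  r_corr = 0.3461 + 1.894 = 2.24 μm/a
Long-term exponent b (ISO 9224 Table 2, B1) = 0.813
  D(18) = 2.24 × 18^0.813 = 2.24 × 10.48 = 23.49 μm

D(18) = 23.5 μm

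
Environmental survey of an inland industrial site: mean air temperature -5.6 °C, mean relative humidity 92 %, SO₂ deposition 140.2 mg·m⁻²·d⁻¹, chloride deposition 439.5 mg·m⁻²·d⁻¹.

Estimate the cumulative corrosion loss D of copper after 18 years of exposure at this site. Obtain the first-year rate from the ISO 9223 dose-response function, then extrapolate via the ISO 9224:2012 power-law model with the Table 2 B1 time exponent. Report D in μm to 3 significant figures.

D(18) = 11.8 μm

copper: T≤10 °C ⇒ hinge +0.126·(-5.6−10) = -1.9656
  Pd branch = 0.0053·Pd^0.26·e^(0.059·RH+f) = 0.6111 μm/a
  Sd branch = 0.01025·Sd^0.27·e^(0.036·RH+0.049·T) = 1.105 μm/a
  r_corr = 0.6111 + 1.105 = 1.717 μm/a
Long-term exponent b (ISO 9224 Table 2, B1) = 0.667
  D(18) = 1.717 × 18^0.667 = 1.717 × 6.875 = 11.8 μm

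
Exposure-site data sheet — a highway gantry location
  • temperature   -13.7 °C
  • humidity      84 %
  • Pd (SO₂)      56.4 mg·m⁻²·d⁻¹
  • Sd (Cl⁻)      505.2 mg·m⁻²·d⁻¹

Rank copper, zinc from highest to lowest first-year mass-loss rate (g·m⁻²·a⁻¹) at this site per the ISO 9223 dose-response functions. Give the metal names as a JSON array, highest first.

["zinc", "copper"]

copper: temperature factor f = +0.126·(-23.7) = -2.9862
  SO₂ term: 0.0053·56.4^0.26·exp(0.059·84-2.9862) = 0.1084
  Cl⁻ term: 0.01025·505.2^0.27·exp(0.036·84+0.049·-13.7) = 0.5787
  sum: 0.1084 + 0.5787 → r_corr = 0.6871 μm/a
  mass loss = 0.6871 μm/a × 8.96 g/cm³ = 6.156 g·m⁻²·a⁻¹
zinc: f(T) = +0.038·(T−10) [T≤10 °C] = -0.9006
  SO₂ term: 0.0129·56.4^0.44·exp(0.046·84-0.9006) = 1.473
  Sd branch = 0.0175·Sd^0.57·e^(0.008·RH+0.085·T) = 0.3716 μm/a
  r_corr = 1.473 + 0.3716 = 1.844 μm/a
  mass loss = 1.844 μm/a × 7.14 g/cm³ = 13.17 g·m⁻²·a⁻¹
Ordering by g·m⁻²·a⁻¹: zinc (13.2) > copper (6.16)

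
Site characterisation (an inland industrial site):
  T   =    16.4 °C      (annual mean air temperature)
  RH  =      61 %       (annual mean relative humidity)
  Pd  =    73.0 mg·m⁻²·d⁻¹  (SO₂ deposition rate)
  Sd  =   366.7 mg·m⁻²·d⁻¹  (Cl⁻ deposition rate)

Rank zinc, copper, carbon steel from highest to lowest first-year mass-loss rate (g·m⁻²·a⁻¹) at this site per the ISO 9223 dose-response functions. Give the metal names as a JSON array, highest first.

["carbon steel", "zinc", "copper"]

zinc: f(T) = -0.071·(T−10) [T>10 °C] = -0.4544
  Pd branch = 0.0129·Pd^0.44·e^(0.046·RH+f) = 0.8948 μm/a
  Cl⁻ term: 0.0175·366.7^0.57·exp(0.008·61+0.085·16.4) = 3.327
  r_corr = 0.8948 + 3.327 = 4.222 μm/a
  mass loss = 4.222 μm/a × 7.14 g/cm³ = 30.14 g·m⁻²·a⁻¹
copper: T>10 °C ⇒ hinge -0.080·(16.4−10) = -0.5120
  Pd branch = 0.0053·Pd^0.26·e^(0.059·RH+f) = 0.3543 μm/a
  Sd branch = 0.01025·Sd^0.27·e^(0.036·RH+0.049·T) = 1.013 μm/a
  sum: 0.3543 + 1.013 → r_corr = 1.368 μm/a
  mass loss = 1.368 μm/a × 8.96 g/cm³ = 12.26 g·m⁻²·a⁻¹
carbon steel: temperature factor f = -0.054·(6.4) = -0.3456
  SO₂ term: 1.77·73.0^0.52·exp(0.02·61-0.3456) = 39.5
  Cl⁻ term: 0.102·366.7^0.62·exp(0.033·61+0.04·16.4) = 57.23
  sum: 39.5 + 57.23 → r_corr = 96.73 μm/a
  mass loss = 96.73 μm/a × 7.85 g/cm³ = 759.3 g·m⁻²·a⁻¹
Ordering by g·m⁻²·a⁻¹: carbon steel (759) > zinc (30.1) > copper (12.3)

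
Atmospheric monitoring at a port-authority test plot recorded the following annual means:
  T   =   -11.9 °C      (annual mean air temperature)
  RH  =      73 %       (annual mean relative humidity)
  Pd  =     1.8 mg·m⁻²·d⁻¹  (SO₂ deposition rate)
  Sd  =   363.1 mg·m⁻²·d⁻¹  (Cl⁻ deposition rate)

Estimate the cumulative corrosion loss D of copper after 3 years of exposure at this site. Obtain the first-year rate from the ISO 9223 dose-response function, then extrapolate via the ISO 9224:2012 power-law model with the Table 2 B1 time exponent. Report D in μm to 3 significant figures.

D(3) = 0.870 μm

copper: temperature factor f = +0.126·(-21.9) = -2.7594
  sulphur-dioxide contribution → 0.02902 μm/a
  chloride contribution → 0.3891 μm/a
  total first-year rate 0.4181 μm/a
Long-term exponent b (ISO 9224 Table 2, B1) = 0.667
  D(3) = 0.4181 × 3^0.667 = 0.4181 × 2.081 = 0.87 μm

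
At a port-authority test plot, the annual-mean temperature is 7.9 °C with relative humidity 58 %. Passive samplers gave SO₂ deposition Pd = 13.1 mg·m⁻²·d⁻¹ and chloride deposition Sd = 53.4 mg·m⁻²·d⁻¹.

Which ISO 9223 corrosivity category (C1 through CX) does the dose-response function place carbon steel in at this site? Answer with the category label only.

carbon steel: temperature factor f = +0.150·(-2.1) = -0.3150
  sulphur-dioxide contribution → 15.7 μm/a
  chloride contribution → 11.17 μm/a
  total first-year rate 26.87 μm/a
Category bounds: 25…50 μm/a bracket r_corr ⇒ C3

C3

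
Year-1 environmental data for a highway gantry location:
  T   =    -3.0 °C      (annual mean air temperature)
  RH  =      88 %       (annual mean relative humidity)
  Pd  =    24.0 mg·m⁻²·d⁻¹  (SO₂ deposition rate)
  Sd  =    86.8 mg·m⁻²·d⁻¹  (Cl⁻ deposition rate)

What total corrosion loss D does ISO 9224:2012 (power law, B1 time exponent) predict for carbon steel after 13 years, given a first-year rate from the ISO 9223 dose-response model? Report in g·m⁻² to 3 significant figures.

carbon steel: f(T) = +0.150·(T−10) [T≤10 °C] = -1.9500
  sulphur-dioxide contribution → 7.641 μm/a
  chloride contribution → 26.28 μm/a
  ⇒ r_corr(carbon steel) = 33.92 μm/a
Long-term exponent b (ISO 9224 Table 2, B1) = 0.523
  D(13) = 33.92 × 13^0.523 = 33.92 × 3.825 = 129.7 μm
  Mass loss = 129.7 μm × 7.85 g/cm³ = 1018 g·m⁻²

D(13) = 1.02e+03 g·m⁻²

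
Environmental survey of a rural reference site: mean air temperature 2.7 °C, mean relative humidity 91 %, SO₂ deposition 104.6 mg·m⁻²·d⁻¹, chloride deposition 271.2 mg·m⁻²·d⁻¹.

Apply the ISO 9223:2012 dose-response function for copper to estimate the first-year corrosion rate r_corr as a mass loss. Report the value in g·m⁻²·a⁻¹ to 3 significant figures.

r_corr = 26.2 g·m⁻²·a⁻¹

copper: temperature factor f = +0.126·(-7.3) = -0.9198
  Pd branch = 0.0053·Pd^0.26·e^(0.059·RH+f) = 1.519 μm/a
  Cl⁻ term: 0.01025·271.2^0.27·exp(0.036·91+0.049·2.7) = 1.406
  r_corr = 1.519 + 1.406 = 2.925 μm/a
Convert to mass loss: 2.925 μm/a × 8.96 g/cm³ = 26.21 g·m⁻²·a⁻¹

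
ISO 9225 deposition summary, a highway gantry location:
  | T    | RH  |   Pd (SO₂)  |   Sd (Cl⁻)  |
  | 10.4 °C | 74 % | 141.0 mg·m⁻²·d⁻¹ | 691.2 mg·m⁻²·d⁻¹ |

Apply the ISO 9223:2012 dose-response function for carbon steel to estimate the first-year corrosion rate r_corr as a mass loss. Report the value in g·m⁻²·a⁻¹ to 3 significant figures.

r_corr = 1.59e+03 g·m⁻²·a⁻¹

carbon steel: f(T) = -0.054·(T−10) [T>10 °C] = -0.0216
  SO₂ term: 1.77·141.0^0.52·exp(0.02·74-0.0216) = 99.76
  Cl⁻ term: 0.102·691.2^0.62·exp(0.033·74+0.04·10.4) = 102.4
  r_corr = 99.76 + 102.4 = 202.2 μm/a
Convert to mass loss: 202.2 μm/a × 7.85 g/cm³ = 1587 g·m⁻²·a⁻¹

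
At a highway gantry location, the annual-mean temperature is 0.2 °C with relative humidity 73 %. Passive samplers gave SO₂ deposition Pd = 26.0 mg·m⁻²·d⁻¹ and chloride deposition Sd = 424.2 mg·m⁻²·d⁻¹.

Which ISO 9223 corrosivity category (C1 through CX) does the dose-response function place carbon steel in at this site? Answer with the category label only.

carbon steel: temperature factor f = +0.150·(-9.8) = -1.4700
  sulphur-dioxide contribution → 9.537 μm/a
  chloride contribution → 48.68 μm/a
  ⇒ r_corr(carbon steel) = 58.22 μm/a
58.2 μm/a falls in (50, 80] for carbon steel → category C4

C4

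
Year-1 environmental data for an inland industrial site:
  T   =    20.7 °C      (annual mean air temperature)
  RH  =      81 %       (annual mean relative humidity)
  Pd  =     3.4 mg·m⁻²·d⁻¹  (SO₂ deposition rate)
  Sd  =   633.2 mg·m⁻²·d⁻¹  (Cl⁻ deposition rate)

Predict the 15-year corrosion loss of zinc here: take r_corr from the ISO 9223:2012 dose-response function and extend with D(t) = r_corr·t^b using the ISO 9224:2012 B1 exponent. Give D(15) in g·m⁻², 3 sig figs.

D(15) = 524 g·m⁻²

zinc: f(T) = -0.071·(T−10) [T>10 °C] = -0.7597
  Pd branch = 0.0129·Pd^0.44·e^(0.046·RH+f) = 0.4292 μm/a
  Cl⁻ term: 0.0175·633.2^0.57·exp(0.008·81+0.085·20.7) = 7.682
  r_corr = 0.4292 + 7.682 = 8.111 μm/a
Power-law: D(15) = r_corr · 15^0.813
  D(15) = 8.111 × 15^0.813 = 8.111 × 9.04 = 73.33 μm
  Mass loss = 73.33 μm × 7.14 g/cm³ = 523.5 g·m⁻²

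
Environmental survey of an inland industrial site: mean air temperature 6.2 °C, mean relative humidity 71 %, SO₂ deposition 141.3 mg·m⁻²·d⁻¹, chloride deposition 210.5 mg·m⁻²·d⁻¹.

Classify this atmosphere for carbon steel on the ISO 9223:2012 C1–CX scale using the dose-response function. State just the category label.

carbon steel: f(T) = +0.150·(T−10) [T≤10 °C] = -0.5700
  SO₂ term: 1.77·141.3^0.52·exp(0.02·71-0.5700) = 54.35
  Sd branch = 0.102·Sd^0.62·e^(0.033·RH+0.04·T) = 37.52 μm/a
  r_corr = 54.35 + 37.52 = 91.87 μm/a
91.9 μm/a falls in (80, 200] for carbon steel → category C5

C5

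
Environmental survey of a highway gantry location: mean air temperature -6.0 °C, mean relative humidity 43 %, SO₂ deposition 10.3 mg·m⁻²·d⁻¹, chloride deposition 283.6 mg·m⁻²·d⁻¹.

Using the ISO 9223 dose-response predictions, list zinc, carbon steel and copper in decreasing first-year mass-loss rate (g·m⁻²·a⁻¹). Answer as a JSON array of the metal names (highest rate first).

zinc: T≤10 °C ⇒ hinge +0.038·(-6.0−10) = -0.6080
  sulphur-dioxide contribution → 0.1417 μm/a
  chloride contribution → 0.3707 μm/a
  ⇒ r_corr(zinc) = 0.5123 μm/a
  mass loss = 0.5123 μm/a × 7.14 g/cm³ = 3.658 g·m⁻²·a⁻¹
carbon steel: f(T) = +0.150·(T−10) [T≤10 °C] = -2.4000
  sulphur-dioxide contribution → 1.276 μm/a
  chloride contribution → 11 μm/a
  ⇒ r_corr(carbon steel) = 12.27 μm/a
  mass loss = 12.27 μm/a × 7.85 g/cm³ = 96.35 g·m⁻²·a⁻¹
copper: temperature factor f = +0.126·(-16.0) = -2.0160
  sulphur-dioxide contribution → 0.01636 μm/a
  chloride contribution → 0.165 μm/a
  total first-year rate 0.1814 μm/a
  mass loss = 0.1814 μm/a × 8.96 g/cm³ = 1.625 g·m⁻²·a⁻¹
Ordering by g·m⁻²·a⁻¹: carbon steel (96.4) > zinc (3.66) > copper (1.63)

["carbon steel", "zinc", "copper"]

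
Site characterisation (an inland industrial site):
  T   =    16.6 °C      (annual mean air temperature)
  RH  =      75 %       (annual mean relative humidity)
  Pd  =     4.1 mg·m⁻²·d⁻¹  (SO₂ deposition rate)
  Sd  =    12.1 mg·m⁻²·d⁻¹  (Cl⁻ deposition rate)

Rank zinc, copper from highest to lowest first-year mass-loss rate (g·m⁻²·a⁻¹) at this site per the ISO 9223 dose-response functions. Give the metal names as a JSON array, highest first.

["copper", "zinc"]

zinc: temperature factor f = -0.071·(6.6) = -0.4686
  sulphur-dioxide contribution → 0.4732 μm/a
  chloride contribution → 0.5415 μm/a
  total first-year rate 1.015 μm/a
  mass loss = 1.015 μm/a × 7.14 g/cm³ = 7.245 g·m⁻²·a⁻¹
copper: T>10 °C ⇒ hinge -0.080·(16.6−10) = -0.5280
  sulphur-dioxide contribution → 0.3767 μm/a
  chloride contribution → 0.6744 μm/a
  ⇒ r_corr(copper) = 1.051 μm/a
  mass loss = 1.051 μm/a × 8.96 g/cm³ = 9.418 g·m⁻²·a⁻¹
Ordering by g·m⁻²·a⁻¹: copper (9.42) > zinc (7.24)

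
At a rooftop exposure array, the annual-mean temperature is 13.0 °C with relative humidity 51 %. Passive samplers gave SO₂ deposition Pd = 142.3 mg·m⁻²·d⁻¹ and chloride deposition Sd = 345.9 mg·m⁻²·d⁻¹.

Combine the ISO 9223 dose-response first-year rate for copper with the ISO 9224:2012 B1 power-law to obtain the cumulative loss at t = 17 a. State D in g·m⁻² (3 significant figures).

copper: f(T) = -0.080·(T−10) [T>10 °C] = -0.2400
  Pd branch = 0.0053·Pd^0.26·e^(0.059·RH+f) = 0.3067 μm/a
  Sd branch = 0.01025·Sd^0.27·e^(0.036·RH+0.049·T) = 0.5892 μm/a
  sum: 0.3067 + 0.5892 → r_corr = 0.8959 μm/a
Power-law: D(17) = r_corr · 17^0.667
  D(17) = 0.8959 × 17^0.667 = 0.8959 × 6.618 = 5.929 μm
  Mass loss = 5.929 μm × 8.96 g/cm³ = 53.12 g·m⁻²

D(17) = 53.1 g·m⁻²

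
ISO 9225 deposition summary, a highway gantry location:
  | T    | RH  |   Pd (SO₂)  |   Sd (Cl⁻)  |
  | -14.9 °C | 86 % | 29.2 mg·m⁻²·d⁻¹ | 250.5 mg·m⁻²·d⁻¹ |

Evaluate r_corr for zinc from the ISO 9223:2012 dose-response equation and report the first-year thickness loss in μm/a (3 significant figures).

r_corr = 1.38 μm/a

zinc: f(T) = +0.038·(T−10) [T≤10 °C] = -0.9462
  sulphur-dioxide contribution → 1.155 μm/a
  chloride contribution → 0.2286 μm/a
  total first-year rate 1.383 μm/a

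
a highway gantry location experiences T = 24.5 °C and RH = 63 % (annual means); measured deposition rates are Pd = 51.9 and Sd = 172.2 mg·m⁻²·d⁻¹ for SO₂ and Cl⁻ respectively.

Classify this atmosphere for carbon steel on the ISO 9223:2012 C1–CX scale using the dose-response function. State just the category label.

C4

carbon steel: T>10 °C ⇒ hinge -0.054·(24.5−10) = -0.7830
  Pd branch = 1.77·Pd^0.52·e^(0.02·RH+f) = 22.23 μm/a
  Cl⁻ term: 0.102·172.2^0.62·exp(0.033·63+0.04·24.5) = 52.9
  sum: 22.23 + 52.9 → r_corr = 75.13 μm/a
ISO 9223 Table 2 (carbon steel): 50 < 75.1 ≤ 80 μm/a ⇒ C4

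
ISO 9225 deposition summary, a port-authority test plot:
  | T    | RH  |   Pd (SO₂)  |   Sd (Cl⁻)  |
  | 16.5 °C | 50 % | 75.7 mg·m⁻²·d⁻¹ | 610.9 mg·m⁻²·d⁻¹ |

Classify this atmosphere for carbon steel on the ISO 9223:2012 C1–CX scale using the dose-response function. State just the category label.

C5

carbon steel: T>10 °C ⇒ hinge -0.054·(16.5−10) = -0.3510
  Pd branch = 1.77·Pd^0.52·e^(0.02·RH+f) = 32.13 μm/a
  Sd branch = 0.102·Sd^0.62·e^(0.033·RH+0.04·T) = 54.84 μm/a
  r_corr = 32.13 + 54.84 = 86.98 μm/a
Category bounds: 80…200 μm/a bracket r_corr ⇒ C5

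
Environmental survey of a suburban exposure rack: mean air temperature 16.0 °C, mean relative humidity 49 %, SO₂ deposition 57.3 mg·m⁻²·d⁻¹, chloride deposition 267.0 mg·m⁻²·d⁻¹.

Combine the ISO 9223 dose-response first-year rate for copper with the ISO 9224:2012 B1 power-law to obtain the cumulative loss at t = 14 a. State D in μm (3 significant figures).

copper: T>10 °C ⇒ hinge -0.080·(16.0−10) = -0.4800
  Pd branch = 0.0053·Pd^0.26·e^(0.059·RH+f) = 0.1692 μm/a
  Cl⁻ term: 0.01025·267.0^0.27·exp(0.036·49+0.049·16.0) = 0.5922
  sum: 0.1692 + 0.5922 → r_corr = 0.7614 μm/a
ISO 9224: D(t) = r_corr · t^b with b = 0.667 (copper, B1)
  D(14) = 0.7614 × 14^0.667 = 0.7614 × 5.814 = 4.427 μm

D(14) = 4.43 μm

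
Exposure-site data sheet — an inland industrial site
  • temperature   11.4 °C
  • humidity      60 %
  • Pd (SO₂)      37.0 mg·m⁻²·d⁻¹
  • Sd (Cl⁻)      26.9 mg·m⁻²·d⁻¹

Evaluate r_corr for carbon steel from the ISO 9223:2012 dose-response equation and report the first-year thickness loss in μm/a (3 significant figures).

carbon steel: temperature factor f = -0.054·(1.4) = -0.0756
  SO₂ term: 1.77·37.0^0.52·exp(0.02·60-0.0756) = 35.63
  Sd branch = 0.102·Sd^0.62·e^(0.033·RH+0.04·T) = 8.974 μm/a
  r_corr = 35.63 + 8.974 = 44.6 μm/a

r_corr = 44.6 μm/a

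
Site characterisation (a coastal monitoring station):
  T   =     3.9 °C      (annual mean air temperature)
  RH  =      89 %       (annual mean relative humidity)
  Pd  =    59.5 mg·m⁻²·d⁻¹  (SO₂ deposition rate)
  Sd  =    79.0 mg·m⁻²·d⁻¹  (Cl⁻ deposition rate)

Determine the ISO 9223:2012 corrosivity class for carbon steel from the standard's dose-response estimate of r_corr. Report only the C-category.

C4

carbon steel: f(T) = +0.150·(T−10) [T≤10 °C] = -0.9150
  Pd branch = 1.77·Pd^0.52·e^(0.02·RH+f) = 35.19 μm/a
  Cl⁻ term: 0.102·79.0^0.62·exp(0.033·89+0.04·3.9) = 33.76
  sum: 35.19 + 33.76 → r_corr = 68.95 μm/a
68.9 μm/a falls in (50, 80] for carbon steel → category C4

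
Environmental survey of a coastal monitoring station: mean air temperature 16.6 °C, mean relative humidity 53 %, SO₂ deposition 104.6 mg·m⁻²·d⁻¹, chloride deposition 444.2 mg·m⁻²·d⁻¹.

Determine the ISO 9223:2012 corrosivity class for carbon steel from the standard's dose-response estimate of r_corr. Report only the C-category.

C5

carbon steel: T>10 °C ⇒ hinge -0.054·(16.6−10) = -0.3564
  SO₂ term: 1.77·104.6^0.52·exp(0.02·53-0.3564) = 40.15
  Cl⁻ term: 0.102·444.2^0.62·exp(0.033·53+0.04·16.6) = 49.89
  r_corr = 40.15 + 49.89 = 90.05 μm/a
Category bounds: 80…200 μm/a bracket r_corr ⇒ C5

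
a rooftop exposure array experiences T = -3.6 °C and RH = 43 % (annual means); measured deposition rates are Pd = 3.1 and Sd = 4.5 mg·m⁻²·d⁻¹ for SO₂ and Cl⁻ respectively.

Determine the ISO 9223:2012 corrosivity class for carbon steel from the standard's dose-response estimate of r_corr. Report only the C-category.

C2

carbon steel: temperature factor f = +0.150·(-13.6) = -2.0400
  SO₂ term: 1.77·3.1^0.52·exp(0.02·43-2.0400) = 0.9795
  Sd branch = 0.102·Sd^0.62·e^(0.033·RH+0.04·T) = 0.9275 μm/a
  sum: 0.9795 + 0.9275 → r_corr = 1.907 μm/a
1.91 μm/a falls in (1.3, 25] for carbon steel → category C2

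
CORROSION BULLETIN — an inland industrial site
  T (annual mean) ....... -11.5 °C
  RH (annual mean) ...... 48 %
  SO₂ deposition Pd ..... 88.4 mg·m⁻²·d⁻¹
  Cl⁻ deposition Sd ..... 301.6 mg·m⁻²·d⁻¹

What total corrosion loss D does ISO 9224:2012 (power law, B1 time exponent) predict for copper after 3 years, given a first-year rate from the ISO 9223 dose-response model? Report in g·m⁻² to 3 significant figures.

copper: temperature factor f = +0.126·(-21.5) = -2.7090
  Pd branch = 0.0053·Pd^0.26·e^(0.059·RH+f) = 0.01922 μm/a
  Sd branch = 0.01025·Sd^0.27·e^(0.036·RH+0.049·T) = 0.1534 μm/a
  sum: 0.01922 + 0.1534 → r_corr = 0.1726 μm/a
ISO 9224: D(t) = r_corr · t^b with b = 0.667 (copper, B1)
  D(3) = 0.1726 × 3^0.667 = 0.1726 × 2.081 = 0.3593 μm
  Mass loss = 0.3593 μm × 8.96 g/cm³ = 3.219 g·m⁻²

D(3) = 3.22 g·m⁻²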